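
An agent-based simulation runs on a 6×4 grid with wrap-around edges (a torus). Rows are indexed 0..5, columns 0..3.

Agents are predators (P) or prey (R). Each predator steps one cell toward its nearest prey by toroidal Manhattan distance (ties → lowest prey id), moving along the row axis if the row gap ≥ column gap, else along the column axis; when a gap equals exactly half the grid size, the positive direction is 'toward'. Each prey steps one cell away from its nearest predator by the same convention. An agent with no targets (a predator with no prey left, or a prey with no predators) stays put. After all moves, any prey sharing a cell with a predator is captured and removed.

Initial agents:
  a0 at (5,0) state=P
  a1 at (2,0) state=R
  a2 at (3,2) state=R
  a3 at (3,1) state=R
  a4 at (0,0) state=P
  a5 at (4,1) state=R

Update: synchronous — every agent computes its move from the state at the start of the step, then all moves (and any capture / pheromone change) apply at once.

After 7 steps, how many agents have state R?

t=1: a0@(4,0):P a1@(3,0):R a2@(2,2):R a3@(2,1):R a4@(1,0):P a5@(3,1):R
t=2: a0@(3,0):P a2@(2,1):R a3@(3,1):R a4@(2,0):P a5@(2,1):R
t=3: a0@(3,1):P a2@(2,2):R a3@(3,2):R a4@(2,1):P a5@(2,2):R
t=4: a0@(3,2):P a2@(2,3):R a3@(3,3):R a4@(2,2):P a5@(2,3):R
t=5: a0@(3,3):P a2@(2,0):R a3@(3,0):R a4@(2,3):P a5@(2,0):R
t=6: a0@(3,0):P a2@(2,1):R a3@(3,1):R a4@(2,0):P a5@(2,1):R
t=7: a0@(3,1):P a2@(2,2):R a3@(3,2):R a4@(2,1):P a5@(2,2):R

3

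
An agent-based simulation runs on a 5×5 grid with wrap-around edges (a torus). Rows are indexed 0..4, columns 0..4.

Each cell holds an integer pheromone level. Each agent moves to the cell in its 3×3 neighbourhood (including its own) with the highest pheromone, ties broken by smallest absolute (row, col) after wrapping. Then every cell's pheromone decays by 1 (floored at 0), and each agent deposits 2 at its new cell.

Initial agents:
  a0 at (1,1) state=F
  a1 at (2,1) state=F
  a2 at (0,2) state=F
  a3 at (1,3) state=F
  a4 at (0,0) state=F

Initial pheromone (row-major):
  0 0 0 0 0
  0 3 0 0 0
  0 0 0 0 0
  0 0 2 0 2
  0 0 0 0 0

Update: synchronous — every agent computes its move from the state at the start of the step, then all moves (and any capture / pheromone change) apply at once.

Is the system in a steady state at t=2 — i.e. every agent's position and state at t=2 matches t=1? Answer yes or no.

t=1: a0@(1,1) a1@(1,1) a2@(1,1) a3@(0,2) a4@(1,1) | pheromone: 0 0 2 0 0 / 0 10 0 0 0 / 0 0 0 0 0 / 0 0 1 0 1 / 0 0 0 0 0
t=2: a0@(1,1) a1@(1,1) a2@(1,1) a3@(1,1) a4@(1,1) | pheromone: 0 0 1 0 0 / 0 19 0 0 0 / 0 0 0 0 0 / 0 0 0 0 0 / 0 0 0 0 0

no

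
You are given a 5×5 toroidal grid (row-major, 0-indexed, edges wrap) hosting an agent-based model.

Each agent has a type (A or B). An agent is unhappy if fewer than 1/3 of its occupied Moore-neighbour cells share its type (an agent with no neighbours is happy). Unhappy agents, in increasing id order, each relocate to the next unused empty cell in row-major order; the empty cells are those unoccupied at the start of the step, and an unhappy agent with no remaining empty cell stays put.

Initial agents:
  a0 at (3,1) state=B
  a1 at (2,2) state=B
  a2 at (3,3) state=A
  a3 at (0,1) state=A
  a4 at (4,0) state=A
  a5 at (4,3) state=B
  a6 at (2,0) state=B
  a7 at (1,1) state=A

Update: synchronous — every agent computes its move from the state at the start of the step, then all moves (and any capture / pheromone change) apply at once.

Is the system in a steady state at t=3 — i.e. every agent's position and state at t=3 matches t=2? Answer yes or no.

yes

t=1: a0@(3,1):B a1@(2,2):B a2@(0,0):A a3@(0,1):A a4@(4,0):A a5@(0,2):B a6@(2,0):B a7@(1,1):A
t=2: a0@(3,1):B a1@(2,2):B a2@(0,0):A a3@(0,1):A a4@(4,0):A a5@(0,3):B a6@(2,0):B a7@(1,1):A
t=3: (unchanged — steady state)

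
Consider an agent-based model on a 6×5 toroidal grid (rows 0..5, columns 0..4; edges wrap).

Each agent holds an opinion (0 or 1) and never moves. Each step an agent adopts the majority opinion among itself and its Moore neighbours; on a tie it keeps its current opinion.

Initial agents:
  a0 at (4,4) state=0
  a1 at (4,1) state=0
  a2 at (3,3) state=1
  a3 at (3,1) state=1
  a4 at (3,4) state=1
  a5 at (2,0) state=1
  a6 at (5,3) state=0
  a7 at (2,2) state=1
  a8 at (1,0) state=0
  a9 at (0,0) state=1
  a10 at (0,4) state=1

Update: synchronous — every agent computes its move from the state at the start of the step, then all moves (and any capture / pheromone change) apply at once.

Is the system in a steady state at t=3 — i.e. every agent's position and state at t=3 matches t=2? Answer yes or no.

t=1: a0@(4,4):0 a1@(4,1):0 a2@(3,3):1 a3@(3,1):1 a4@(3,4):1 a5@(2,0):1 a6@(5,3):0 a7@(2,2):1 a8@(1,0):1 a9@(0,0):1 a10@(0,4):1
t=2: (unchanged — steady state)

yes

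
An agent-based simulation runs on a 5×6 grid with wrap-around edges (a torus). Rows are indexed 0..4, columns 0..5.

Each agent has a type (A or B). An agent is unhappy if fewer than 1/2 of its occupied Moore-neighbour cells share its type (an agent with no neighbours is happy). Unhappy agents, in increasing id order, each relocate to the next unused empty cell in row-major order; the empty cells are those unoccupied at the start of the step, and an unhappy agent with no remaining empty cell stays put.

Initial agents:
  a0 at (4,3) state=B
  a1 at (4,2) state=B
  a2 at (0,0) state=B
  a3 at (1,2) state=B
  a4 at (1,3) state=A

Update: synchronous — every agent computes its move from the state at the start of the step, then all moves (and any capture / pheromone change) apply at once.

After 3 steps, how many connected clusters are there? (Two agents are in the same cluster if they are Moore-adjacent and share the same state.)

2

t=1: a0@(4,3):B a1@(4,2):B a2@(0,0):B a3@(0,1):B a4@(0,2):A
t=2: a0@(4,3):B a1@(4,2):B a2@(0,0):B a3@(0,1):B a4@(0,3):A
t=3: a0@(4,3):B a1@(4,2):B a2@(0,0):B a3@(0,1):B a4@(0,2):A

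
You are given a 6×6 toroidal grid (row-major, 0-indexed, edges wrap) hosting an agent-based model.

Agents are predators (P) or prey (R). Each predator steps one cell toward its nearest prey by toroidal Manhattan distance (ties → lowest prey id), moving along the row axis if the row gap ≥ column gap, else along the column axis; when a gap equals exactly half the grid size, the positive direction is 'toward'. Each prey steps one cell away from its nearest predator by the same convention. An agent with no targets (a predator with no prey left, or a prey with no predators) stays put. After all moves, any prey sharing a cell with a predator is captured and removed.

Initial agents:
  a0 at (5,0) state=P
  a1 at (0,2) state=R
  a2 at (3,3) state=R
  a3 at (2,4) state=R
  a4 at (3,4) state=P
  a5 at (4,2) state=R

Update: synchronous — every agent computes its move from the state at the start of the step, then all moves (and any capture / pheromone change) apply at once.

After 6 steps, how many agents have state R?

4

t=1: a0@(5,1):P a1@(0,3):R a2@(3,2):R a3@(1,4):R a4@(3,3):P a5@(4,3):R
t=2: a0@(5,2):P a1@(0,4):R a2@(3,1):R a3@(0,4):R a4@(3,2):P a5@(5,3):R
t=3: a0@(5,3):P a1@(0,5):R a2@(3,0):R a3@(0,5):R a4@(3,1):P a5@(5,4):R
t=4: a0@(5,4):P a1@(0,0):R a2@(3,5):R a3@(0,0):R a4@(3,0):P a5@(5,5):R
t=5: a0@(5,5):P a1@(0,1):R a2@(3,4):R a3@(0,1):R a4@(3,5):P a5@(5,0):R
t=6: a0@(5,0):P a1@(0,2):R a2@(3,3):R a3@(0,2):R a4@(3,4):P a5@(5,1):R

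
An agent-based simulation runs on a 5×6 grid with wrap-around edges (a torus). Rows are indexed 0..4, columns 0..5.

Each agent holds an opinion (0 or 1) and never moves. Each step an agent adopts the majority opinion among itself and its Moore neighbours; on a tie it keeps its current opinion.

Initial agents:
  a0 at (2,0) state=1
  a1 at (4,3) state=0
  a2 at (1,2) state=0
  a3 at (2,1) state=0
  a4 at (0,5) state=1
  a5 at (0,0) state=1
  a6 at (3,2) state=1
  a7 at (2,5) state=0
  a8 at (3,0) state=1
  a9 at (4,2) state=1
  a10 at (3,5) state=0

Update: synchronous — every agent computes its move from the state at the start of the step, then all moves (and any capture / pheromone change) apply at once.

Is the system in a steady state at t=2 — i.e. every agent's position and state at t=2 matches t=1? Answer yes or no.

t=1: a0@(2,0):0 a1@(4,3):1 a2@(1,2):0 a3@(2,1):1 a4@(0,5):1 a5@(0,0):1 a6@(3,2):1 a7@(2,5):0 a8@(3,0):0 a9@(4,2):1 a10@(3,5):0
t=2: a0@(2,0):0 a1@(4,3):1 a2@(1,2):0 a3@(2,1):0 a4@(0,5):1 a5@(0,0):1 a6@(3,2):1 a7@(2,5):0 a8@(3,0):0 a9@(4,2):1 a10@(3,5):0

no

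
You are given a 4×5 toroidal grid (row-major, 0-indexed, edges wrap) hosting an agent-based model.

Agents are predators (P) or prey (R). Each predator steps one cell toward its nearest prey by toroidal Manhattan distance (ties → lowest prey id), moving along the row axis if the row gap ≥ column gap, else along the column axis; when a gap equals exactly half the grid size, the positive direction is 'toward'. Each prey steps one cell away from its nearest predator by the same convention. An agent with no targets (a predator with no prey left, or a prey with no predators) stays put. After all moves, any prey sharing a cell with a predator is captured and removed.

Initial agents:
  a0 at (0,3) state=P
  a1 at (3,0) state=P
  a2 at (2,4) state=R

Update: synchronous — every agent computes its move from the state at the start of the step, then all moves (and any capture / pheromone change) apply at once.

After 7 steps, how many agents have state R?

t=1: a0@(1,3):P a1@(2,0):P a2@(1,4):R
t=2: a0@(1,4):P a1@(1,0):P
t=3: (unchanged — steady state)

0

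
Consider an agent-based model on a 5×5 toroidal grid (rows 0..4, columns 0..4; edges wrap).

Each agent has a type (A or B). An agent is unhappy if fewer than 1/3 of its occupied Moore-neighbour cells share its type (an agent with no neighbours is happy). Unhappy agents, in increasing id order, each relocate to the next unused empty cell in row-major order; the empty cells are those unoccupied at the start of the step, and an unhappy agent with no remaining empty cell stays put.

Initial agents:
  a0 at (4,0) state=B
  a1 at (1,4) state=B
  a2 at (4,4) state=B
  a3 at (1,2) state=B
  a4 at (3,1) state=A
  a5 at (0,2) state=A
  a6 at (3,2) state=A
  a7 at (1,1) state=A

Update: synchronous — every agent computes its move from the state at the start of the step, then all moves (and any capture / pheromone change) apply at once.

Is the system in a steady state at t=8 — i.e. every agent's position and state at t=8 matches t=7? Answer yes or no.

t=1: a0@(4,0):B a1@(1,4):B a2@(4,4):B a3@(0,0):B a4@(3,1):A a5@(0,2):A a6@(3,2):A a7@(1,1):A
t=2: (unchanged — steady state)

yes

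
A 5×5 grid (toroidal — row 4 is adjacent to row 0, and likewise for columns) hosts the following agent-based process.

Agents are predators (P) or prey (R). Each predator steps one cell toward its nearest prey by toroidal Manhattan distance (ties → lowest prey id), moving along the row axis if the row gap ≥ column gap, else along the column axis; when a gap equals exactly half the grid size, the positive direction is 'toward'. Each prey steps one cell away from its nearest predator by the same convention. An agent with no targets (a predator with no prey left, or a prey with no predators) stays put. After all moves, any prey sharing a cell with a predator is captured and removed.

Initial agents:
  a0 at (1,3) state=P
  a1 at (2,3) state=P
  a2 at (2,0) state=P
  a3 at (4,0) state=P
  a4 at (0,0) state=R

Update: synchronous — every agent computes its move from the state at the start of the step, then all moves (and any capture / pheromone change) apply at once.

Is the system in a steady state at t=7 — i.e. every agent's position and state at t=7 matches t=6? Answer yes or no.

t=1: a0@(1,4):P a1@(1,3):P a2@(1,0):P a3@(0,0):P
t=2: (unchanged — steady state)

yes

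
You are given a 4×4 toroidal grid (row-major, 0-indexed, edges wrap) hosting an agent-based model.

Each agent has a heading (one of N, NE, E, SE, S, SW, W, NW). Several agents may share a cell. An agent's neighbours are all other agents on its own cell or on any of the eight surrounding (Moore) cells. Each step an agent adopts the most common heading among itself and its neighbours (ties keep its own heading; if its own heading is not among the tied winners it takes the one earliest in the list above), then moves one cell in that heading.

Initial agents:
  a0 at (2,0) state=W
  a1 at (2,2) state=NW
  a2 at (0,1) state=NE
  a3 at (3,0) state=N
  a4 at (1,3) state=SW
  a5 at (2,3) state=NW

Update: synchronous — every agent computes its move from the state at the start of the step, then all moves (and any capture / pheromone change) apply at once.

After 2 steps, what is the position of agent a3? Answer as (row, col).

t=1: a0@(2,3):W a1@(1,1):NW a2@(3,2):NE a3@(2,0):N a4@(0,2):NW a5@(1,2):NW
t=2: a0@(2,2):W a1@(0,0):NW a2@(2,3):NE a3@(1,0):N a4@(3,1):NW a5@(0,1):NW

(1, 0)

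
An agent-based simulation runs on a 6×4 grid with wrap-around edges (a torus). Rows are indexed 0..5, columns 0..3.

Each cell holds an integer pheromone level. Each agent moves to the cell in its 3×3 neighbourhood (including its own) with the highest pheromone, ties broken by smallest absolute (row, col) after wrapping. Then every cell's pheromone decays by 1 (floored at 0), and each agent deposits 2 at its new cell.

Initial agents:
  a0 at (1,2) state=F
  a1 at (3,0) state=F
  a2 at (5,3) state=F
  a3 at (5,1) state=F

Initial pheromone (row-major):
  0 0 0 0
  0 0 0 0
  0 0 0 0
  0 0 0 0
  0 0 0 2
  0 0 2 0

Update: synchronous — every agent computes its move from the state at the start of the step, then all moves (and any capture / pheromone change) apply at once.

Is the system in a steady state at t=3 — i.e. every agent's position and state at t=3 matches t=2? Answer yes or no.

no

t=1: a0@(0,1) a1@(4,3) a2@(4,3) a3@(5,2) | pheromone: 0 2 0 0 / 0 0 0 0 / 0 0 0 0 / 0 0 0 0 / 0 0 0 5 / 0 0 3 0
t=2: a0@(5,2) a1@(4,3) a2@(4,3) a3@(4,3) | pheromone: 0 1 0 0 / 0 0 0 0 / 0 0 0 0 / 0 0 0 0 / 0 0 0 10 / 0 0 4 0
t=3: a0@(4,3) a1@(4,3) a2@(4,3) a3@(4,3) | pheromone: 0 0 0 0 / 0 0 0 0 / 0 0 0 0 / 0 0 0 0 / 0 0 0 17 / 0 0 3 0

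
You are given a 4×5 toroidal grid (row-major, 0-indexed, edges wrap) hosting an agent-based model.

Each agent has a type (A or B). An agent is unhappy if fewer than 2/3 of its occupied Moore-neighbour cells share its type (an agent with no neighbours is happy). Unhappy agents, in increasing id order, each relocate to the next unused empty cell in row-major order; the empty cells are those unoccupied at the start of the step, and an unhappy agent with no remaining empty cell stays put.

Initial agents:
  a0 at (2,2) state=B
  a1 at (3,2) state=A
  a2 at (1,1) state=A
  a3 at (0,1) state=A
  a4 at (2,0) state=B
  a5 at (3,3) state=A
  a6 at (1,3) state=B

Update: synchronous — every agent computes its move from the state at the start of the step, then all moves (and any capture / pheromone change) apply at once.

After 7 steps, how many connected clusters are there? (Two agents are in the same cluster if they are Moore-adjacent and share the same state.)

2

t=1: a0@(0,0):B a1@(3,2):A a2@(0,2):A a3@(0,1):A a4@(0,3):B a5@(0,4):A a6@(1,3):B
t=2: a0@(1,0):B a1@(3,2):A a2@(1,1):A a3@(0,1):A a4@(1,2):B a5@(1,4):A a6@(2,0):B
t=3: a0@(0,0):B a1@(3,2):A a2@(0,2):A a3@(0,3):A a4@(0,4):B a5@(1,3):A a6@(2,1):B
t=4: a0@(0,0):B a1@(3,2):A a2@(0,2):A a3@(0,3):A a4@(0,1):B a5@(1,3):A a6@(1,0):B
t=5: a0@(0,0):B a1@(3,2):A a2@(0,2):A a3@(0,3):A a4@(0,4):B a5@(1,3):A a6@(1,0):B
t=6: a0@(0,0):B a1@(3,2):A a2@(0,2):A a3@(0,3):A a4@(0,1):B a5@(1,3):A a6@(1,0):B
t=7: a0@(0,0):B a1@(3,2):A a2@(0,2):A a3@(0,3):A a4@(0,4):B a5@(1,3):A a6@(1,0):B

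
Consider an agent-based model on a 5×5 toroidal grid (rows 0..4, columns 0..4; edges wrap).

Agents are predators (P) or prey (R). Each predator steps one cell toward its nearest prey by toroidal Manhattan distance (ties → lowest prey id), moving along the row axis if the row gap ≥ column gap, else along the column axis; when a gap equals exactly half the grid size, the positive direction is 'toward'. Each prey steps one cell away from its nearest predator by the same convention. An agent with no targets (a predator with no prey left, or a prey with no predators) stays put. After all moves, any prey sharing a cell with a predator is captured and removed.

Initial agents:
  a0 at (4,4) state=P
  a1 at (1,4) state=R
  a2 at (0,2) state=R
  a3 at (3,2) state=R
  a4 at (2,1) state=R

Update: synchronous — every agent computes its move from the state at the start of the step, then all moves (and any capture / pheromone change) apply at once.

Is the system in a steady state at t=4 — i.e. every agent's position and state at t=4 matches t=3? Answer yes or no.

t=1: a0@(0,4):P a1@(2,4):R a2@(0,1):R a3@(3,1):R a4@(1,1):R
t=2: a0@(1,4):P a1@(3,4):R a2@(0,2):R a3@(2,1):R a4@(1,2):R
t=3: a0@(2,4):P a1@(4,4):R a2@(0,1):R a3@(2,2):R a4@(1,1):R
t=4: a0@(3,4):P a1@(0,4):R a2@(4,1):R a3@(2,1):R a4@(1,2):R

no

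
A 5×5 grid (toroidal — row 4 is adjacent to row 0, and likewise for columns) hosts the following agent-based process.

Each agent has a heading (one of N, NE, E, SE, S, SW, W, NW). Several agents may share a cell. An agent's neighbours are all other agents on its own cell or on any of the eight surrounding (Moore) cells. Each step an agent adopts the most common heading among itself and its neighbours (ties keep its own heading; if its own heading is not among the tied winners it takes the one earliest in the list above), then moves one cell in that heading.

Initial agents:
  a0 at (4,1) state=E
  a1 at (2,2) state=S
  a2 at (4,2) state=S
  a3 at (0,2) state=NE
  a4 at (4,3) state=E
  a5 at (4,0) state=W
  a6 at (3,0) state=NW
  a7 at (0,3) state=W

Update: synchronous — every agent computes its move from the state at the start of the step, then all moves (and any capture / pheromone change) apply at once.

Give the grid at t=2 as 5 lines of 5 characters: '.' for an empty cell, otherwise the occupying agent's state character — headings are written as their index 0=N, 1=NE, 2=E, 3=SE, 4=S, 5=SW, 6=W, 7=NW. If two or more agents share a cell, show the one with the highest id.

t=1: a0@(4,2):E a1@(3,2):S a2@(4,3):E a3@(0,3):E a4@(4,4):E a5@(4,4):W a6@(2,4):NW a7@(0,2):W
t=2: a0@(4,3):E a1@(3,3):E a2@(4,4):E a3@(0,4):E a4@(4,0):E a5@(4,0):E a6@(1,3):NW a7@(0,3):E

...22
...7.
.....
...2.
2..22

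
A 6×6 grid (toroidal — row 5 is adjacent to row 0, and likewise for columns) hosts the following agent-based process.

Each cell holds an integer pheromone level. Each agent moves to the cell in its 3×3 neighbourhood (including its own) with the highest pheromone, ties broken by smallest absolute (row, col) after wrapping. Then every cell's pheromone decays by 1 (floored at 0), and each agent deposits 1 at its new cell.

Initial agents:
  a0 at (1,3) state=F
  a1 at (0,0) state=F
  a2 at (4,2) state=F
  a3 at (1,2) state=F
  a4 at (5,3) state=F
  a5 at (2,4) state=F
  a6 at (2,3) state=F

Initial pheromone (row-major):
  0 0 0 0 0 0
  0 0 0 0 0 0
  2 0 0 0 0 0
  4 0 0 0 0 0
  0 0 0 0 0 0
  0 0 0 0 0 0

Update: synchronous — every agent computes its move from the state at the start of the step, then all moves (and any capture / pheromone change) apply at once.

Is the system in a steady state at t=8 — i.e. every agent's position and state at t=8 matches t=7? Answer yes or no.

yes

t=1: a0@(0,2) a1@(0,0) a2@(3,1) a3@(0,1) a4@(0,2) a5@(1,3) a6@(1,2) | pheromone: 1 1 2 0 0 0 / 0 0 1 1 0 0 / 1 0 0 0 0 0 / 3 1 0 0 0 0 / 0 0 0 0 0 0 / 0 0 0 0 0 0
t=2: a0@(0,2) a1@(0,0) a2@(3,0) a3@(0,2) a4@(0,2) a5@(0,2) a6@(0,2) | pheromone: 1 0 6 0 0 0 / 0 0 0 0 0 0 / 0 0 0 0 0 0 / 3 0 0 0 0 0 / 0 0 0 0 0 0 / 0 0 0 0 0 0
t=3: a0@(0,2) a1@(0,0) a2@(3,0) a3@(0,2) a4@(0,2) a5@(0,2) a6@(0,2) | pheromone: 1 0 10 0 0 0 / 0 0 0 0 0 0 / 0 0 0 0 0 0 / 3 0 0 0 0 0 / 0 0 0 0 0 0 / 0 0 0 0 0 0
t=4: a0@(0,2) a1@(0,0) a2@(3,0) a3@(0,2) a4@(0,2) a5@(0,2) a6@(0,2) | pheromone: 1 0 14 0 0 0 / 0 0 0 0 0 0 / 0 0 0 0 0 0 / 3 0 0 0 0 0 / 0 0 0 0 0 0 / 0 0 0 0 0 0
t=5: a0@(0,2) a1@(0,0) a2@(3,0) a3@(0,2) a4@(0,2) a5@(0,2) a6@(0,2) | pheromone: 1 0 18 0 0 0 / 0 0 0 0 0 0 / 0 0 0 0 0 0 / 3 0 0 0 0 0 / 0 0 0 0 0 0 / 0 0 0 0 0 0
t=6: a0@(0,2) a1@(0,0) a2@(3,0) a3@(0,2) a4@(0,2) a5@(0,2) a6@(0,2) | pheromone: 1 0 22 0 0 0 / 0 0 0 0 0 0 / 0 0 0 0 0 0 / 3 0 0 0 0 0 / 0 0 0 0 0 0 / 0 0 0 0 0 0
t=7: a0@(0,2) a1@(0,0) a2@(3,0) a3@(0,2) a4@(0,2) a5@(0,2) a6@(0,2) | pheromone: 1 0 26 0 0 0 / 0 0 0 0 0 0 / 0 0 0 0 0 0 / 3 0 0 0 0 0 / 0 0 0 0 0 0 / 0 0 0 0 0 0
t=8: a0@(0,2) a1@(0,0) a2@(3,0) a3@(0,2) a4@(0,2) a5@(0,2) a6@(0,2) | pheromone: 1 0 30 0 0 0 / 0 0 0 0 0 0 / 0 0 0 0 0 0 / 3 0 0 0 0 0 / 0 0 0 0 0 0 / 0 0 0 0 0 0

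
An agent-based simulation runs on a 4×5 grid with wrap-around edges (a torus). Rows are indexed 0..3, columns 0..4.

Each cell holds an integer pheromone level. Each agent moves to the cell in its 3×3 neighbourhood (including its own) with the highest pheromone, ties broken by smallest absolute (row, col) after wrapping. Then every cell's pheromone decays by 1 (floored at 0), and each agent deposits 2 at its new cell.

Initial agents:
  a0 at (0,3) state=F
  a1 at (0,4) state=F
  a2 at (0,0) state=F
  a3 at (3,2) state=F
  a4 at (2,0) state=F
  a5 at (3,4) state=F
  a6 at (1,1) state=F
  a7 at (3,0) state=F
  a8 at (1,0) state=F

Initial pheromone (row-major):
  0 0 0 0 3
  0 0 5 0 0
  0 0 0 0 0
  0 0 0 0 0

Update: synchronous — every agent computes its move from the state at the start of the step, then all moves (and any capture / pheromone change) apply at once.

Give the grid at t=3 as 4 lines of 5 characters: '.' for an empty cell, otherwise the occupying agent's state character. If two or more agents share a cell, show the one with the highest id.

t=1: a0@(1,2) a1@(0,4) a2@(0,4) a3@(0,1) a4@(1,0) a5@(0,4) a6@(1,2) a7@(0,4) a8@(0,4) | pheromone: 0 2 0 0 12 / 2 0 8 0 0 / 0 0 0 0 0 / 0 0 0 0 0
t=2: a0@(1,2) a1@(0,4) a2@(0,4) a3@(1,2) a4@(0,4) a5@(0,4) a6@(1,2) a7@(0,4) a8@(0,4) | pheromone: 0 1 0 0 23 / 1 0 13 0 0 / 0 0 0 0 0 / 0 0 0 0 0
t=3: a0@(1,2) a1@(0,4) a2@(0,4) a3@(1,2) a4@(0,4) a5@(0,4) a6@(1,2) a7@(0,4) a8@(0,4) | pheromone: 0 0 0 0 34 / 0 0 18 0 0 / 0 0 0 0 0 / 0 0 0 0 0

....F
..F..
.....
.....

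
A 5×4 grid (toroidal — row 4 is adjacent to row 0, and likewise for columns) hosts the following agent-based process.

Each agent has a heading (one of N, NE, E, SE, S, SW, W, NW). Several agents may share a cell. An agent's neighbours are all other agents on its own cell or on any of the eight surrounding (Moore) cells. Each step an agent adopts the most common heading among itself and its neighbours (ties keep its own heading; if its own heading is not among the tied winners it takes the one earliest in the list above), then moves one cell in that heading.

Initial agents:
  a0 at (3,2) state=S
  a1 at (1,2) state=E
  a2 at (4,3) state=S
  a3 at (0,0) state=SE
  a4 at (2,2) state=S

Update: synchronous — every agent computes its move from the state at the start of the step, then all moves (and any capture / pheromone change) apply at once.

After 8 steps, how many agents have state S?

t=1: a0@(4,2):S a1@(1,3):E a2@(0,3):S a3@(1,1):SE a4@(3,2):S
t=2: a0@(0,2):S a1@(1,0):E a2@(1,3):S a3@(2,2):SE a4@(4,2):S
t=3: a0@(1,2):S a1@(1,1):E a2@(2,3):S a3@(3,3):SE a4@(0,2):S
t=4: a0@(2,2):S a1@(2,1):S a2@(3,3):S a3@(4,0):SE a4@(1,2):S
t=5: a0@(3,2):S a1@(3,1):S a2@(4,3):S a3@(0,1):SE a4@(2,2):S
t=6: a0@(4,2):S a1@(4,1):S a2@(0,3):S a3@(1,2):SE a4@(3,2):S
t=7: a0@(0,2):S a1@(0,1):S a2@(1,3):S a3@(2,3):SE a4@(4,2):S
t=8: a0@(1,2):S a1@(1,1):S a2@(2,3):S a3@(3,0):SE a4@(0,2):S

4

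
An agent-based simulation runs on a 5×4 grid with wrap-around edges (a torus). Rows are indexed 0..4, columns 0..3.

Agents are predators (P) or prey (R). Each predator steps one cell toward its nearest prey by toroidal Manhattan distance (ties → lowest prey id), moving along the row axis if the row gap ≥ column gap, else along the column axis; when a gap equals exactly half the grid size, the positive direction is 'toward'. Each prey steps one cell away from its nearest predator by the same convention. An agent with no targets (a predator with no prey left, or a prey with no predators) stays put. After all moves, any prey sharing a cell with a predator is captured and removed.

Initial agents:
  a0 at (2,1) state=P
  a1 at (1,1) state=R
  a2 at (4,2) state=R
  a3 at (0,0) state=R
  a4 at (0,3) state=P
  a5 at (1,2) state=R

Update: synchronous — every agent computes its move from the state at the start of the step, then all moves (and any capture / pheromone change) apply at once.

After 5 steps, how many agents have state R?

4

t=1: a0@(1,1):P a1@(0,1):R a2@(3,2):R a3@(0,1):R a4@(0,0):P a5@(0,2):R
t=2: a0@(0,1):P a1@(4,1):R a2@(4,2):R a3@(4,1):R a4@(0,1):P a5@(4,2):R
t=3: a0@(4,1):P a1@(3,1):R a2@(3,2):R a3@(3,1):R a4@(4,1):P a5@(3,2):R
t=4: a0@(3,1):P a1@(2,1):R a2@(2,2):R a3@(2,1):R a4@(3,1):P a5@(2,2):R
t=5: a0@(2,1):P a1@(1,1):R a2@(1,2):R a3@(1,1):R a4@(2,1):P a5@(1,2):R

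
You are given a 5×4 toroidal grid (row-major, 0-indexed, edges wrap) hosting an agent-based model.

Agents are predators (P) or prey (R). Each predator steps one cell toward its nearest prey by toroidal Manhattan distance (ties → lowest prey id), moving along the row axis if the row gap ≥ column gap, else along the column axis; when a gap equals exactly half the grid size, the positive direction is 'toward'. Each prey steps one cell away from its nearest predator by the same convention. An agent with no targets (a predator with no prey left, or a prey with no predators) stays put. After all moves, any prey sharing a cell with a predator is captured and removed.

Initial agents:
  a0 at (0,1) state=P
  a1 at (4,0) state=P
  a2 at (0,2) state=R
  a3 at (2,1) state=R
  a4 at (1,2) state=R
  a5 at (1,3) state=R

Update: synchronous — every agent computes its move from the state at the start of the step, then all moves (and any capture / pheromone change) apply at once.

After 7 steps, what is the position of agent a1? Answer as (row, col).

(0, 3)

t=1: a0@(0,2):P a1@(4,1):P a2@(0,3):R a3@(3,1):R a4@(2,2):R a5@(1,2):R
t=2: a0@(0,3):P a1@(3,1):P a2@(0,0):R a3@(2,1):R a4@(3,2):R a5@(2,2):R
t=3: a0@(0,0):P a1@(2,1):P a2@(0,1):R a3@(1,1):R a4@(3,3):R a5@(1,2):R
t=4: a0@(0,1):P a1@(1,1):P a2@(0,2):R a4@(2,3):R a5@(0,2):R
t=5: a0@(0,2):P a1@(0,1):P a2@(0,3):R a4@(2,2):R a5@(0,3):R
t=6: a0@(0,3):P a1@(0,2):P a2@(0,0):R a4@(3,2):R a5@(0,0):R
t=7: a0@(0,0):P a1@(0,3):P a2@(0,1):R a4@(2,2):R a5@(0,1):R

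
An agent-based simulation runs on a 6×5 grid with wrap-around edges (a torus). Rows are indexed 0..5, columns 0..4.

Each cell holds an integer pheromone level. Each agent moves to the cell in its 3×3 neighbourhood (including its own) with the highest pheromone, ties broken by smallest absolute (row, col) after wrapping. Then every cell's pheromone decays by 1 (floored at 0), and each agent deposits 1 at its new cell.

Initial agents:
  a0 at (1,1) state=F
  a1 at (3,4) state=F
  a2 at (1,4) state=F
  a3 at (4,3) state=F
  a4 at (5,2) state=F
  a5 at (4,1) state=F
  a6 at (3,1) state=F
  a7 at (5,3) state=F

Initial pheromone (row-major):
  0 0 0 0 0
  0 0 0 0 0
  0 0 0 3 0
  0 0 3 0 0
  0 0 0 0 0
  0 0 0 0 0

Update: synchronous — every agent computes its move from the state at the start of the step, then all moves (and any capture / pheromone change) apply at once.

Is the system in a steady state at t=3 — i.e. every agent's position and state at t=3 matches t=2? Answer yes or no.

no

t=1: a0@(0,0) a1@(2,3) a2@(2,3) a3@(3,2) a4@(0,1) a5@(3,2) a6@(3,2) a7@(0,2) | pheromone: 1 1 1 0 0 / 0 0 0 0 0 / 0 0 0 4 0 / 0 0 5 0 0 / 0 0 0 0 0 / 0 0 0 0 0
t=2: a0@(0,0) a1@(3,2) a2@(3,2) a3@(3,2) a4@(0,0) a5@(3,2) a6@(3,2) a7@(0,1) | pheromone: 2 1 0 0 0 / 0 0 0 0 0 / 0 0 0 3 0 / 0 0 9 0 0 / 0 0 0 0 0 / 0 0 0 0 0
t=3: a0@(0,0) a1@(3,2) a2@(3,2) a3@(3,2) a4@(0,0) a5@(3,2) a6@(3,2) a7@(0,0) | pheromone: 4 0 0 0 0 / 0 0 0 0 0 / 0 0 0 2 0 / 0 0 13 0 0 / 0 0 0 0 0 / 0 0 0 0 0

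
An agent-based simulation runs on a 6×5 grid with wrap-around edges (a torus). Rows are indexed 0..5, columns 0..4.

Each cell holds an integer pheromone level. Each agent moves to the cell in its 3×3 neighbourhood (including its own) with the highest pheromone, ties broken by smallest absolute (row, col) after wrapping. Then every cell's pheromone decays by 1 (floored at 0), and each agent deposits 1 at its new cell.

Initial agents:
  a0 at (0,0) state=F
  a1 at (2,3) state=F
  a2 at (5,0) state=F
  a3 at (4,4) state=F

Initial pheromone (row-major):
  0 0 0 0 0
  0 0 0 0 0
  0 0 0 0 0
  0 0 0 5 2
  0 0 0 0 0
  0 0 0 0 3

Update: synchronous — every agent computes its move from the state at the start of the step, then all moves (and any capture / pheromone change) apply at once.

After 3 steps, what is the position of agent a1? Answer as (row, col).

t=1: a0@(5,4) a1@(3,3) a2@(5,4) a3@(3,3) | pheromone: 0 0 0 0 0 / 0 0 0 0 0 / 0 0 0 0 0 / 0 0 0 6 1 / 0 0 0 0 0 / 0 0 0 0 4
t=2: a0@(5,4) a1@(3,3) a2@(5,4) a3@(3,3) | pheromone: 0 0 0 0 0 / 0 0 0 0 0 / 0 0 0 0 0 / 0 0 0 7 0 / 0 0 0 0 0 / 0 0 0 0 5
t=3: a0@(5,4) a1@(3,3) a2@(5,4) a3@(3,3) | pheromone: 0 0 0 0 0 / 0 0 0 0 0 / 0 0 0 0 0 / 0 0 0 8 0 / 0 0 0 0 0 / 0 0 0 0 6

(3, 3)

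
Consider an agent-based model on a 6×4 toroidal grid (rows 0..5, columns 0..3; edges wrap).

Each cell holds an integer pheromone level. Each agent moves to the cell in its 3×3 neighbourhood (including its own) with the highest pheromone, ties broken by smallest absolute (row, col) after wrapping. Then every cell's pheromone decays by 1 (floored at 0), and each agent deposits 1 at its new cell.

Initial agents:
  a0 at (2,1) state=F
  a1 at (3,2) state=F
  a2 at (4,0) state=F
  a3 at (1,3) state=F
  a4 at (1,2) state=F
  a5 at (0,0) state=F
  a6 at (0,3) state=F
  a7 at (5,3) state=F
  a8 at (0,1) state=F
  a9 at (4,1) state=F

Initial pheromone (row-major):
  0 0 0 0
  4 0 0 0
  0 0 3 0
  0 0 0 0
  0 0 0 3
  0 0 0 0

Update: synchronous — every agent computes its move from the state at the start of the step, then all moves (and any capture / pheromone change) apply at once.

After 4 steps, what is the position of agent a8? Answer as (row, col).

(1, 0)

t=1: a0@(1,0) a1@(2,2) a2@(4,3) a3@(1,0) a4@(2,2) a5@(1,0) a6@(1,0) a7@(4,3) a8@(1,0) a9@(3,0) | pheromone: 0 0 0 0 / 8 0 0 0 / 0 0 4 0 / 1 0 0 0 / 0 0 0 4 / 0 0 0 0
t=2: a0@(1,0) a1@(2,2) a2@(4,3) a3@(1,0) a4@(2,2) a5@(1,0) a6@(1,0) a7@(4,3) a8@(1,0) a9@(4,3) | pheromone: 0 0 0 0 / 12 0 0 0 / 0 0 5 0 / 0 0 0 0 / 0 0 0 6 / 0 0 0 0
t=3: a0@(1,0) a1@(2,2) a2@(4,3) a3@(1,0) a4@(2,2) a5@(1,0) a6@(1,0) a7@(4,3) a8@(1,0) a9@(4,3) | pheromone: 0 0 0 0 / 16 0 0 0 / 0 0 6 0 / 0 0 0 0 / 0 0 0 8 / 0 0 0 0
t=4: a0@(1,0) a1@(2,2) a2@(4,3) a3@(1,0) a4@(2,2) a5@(1,0) a6@(1,0) a7@(4,3) a8@(1,0) a9@(4,3) | pheromone: 0 0 0 0 / 20 0 0 0 / 0 0 7 0 / 0 0 0 0 / 0 0 0 10 / 0 0 0 0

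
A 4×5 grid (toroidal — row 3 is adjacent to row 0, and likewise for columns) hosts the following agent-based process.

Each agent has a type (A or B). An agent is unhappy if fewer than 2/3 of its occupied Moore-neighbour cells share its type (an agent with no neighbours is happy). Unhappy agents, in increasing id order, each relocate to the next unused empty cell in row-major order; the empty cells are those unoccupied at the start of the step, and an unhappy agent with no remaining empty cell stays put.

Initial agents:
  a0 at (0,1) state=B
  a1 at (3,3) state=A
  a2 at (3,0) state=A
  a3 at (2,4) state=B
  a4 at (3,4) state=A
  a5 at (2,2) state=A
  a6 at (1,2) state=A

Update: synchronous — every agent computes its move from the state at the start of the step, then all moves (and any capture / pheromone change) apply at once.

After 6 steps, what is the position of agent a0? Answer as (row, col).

t=1: a0@(0,0):B a1@(3,3):A a2@(0,2):A a3@(0,3):B a4@(3,4):A a5@(2,2):A a6@(0,4):A
t=2: a0@(0,1):B a1@(3,3):A a2@(1,0):A a3@(1,1):B a4@(1,2):A a5@(2,2):A a6@(1,3):A
t=3: a0@(0,0):B a1@(3,3):A a2@(0,2):A a3@(0,3):B a4@(0,4):A a5@(2,2):A a6@(1,3):A
t=4: a0@(0,1):B a1@(3,3):A a2@(0,2):A a3@(1,0):B a4@(1,1):A a5@(2,2):A a6@(1,3):A
t=5: a0@(0,0):B a1@(3,3):A a2@(0,2):A a3@(0,3):B a4@(0,4):A a5@(2,2):A a6@(1,3):A
t=6: a0@(0,1):B a1@(3,3):A a2@(0,2):A a3@(1,0):B a4@(1,1):A a5@(2,2):A a6@(1,3):A

(0, 1)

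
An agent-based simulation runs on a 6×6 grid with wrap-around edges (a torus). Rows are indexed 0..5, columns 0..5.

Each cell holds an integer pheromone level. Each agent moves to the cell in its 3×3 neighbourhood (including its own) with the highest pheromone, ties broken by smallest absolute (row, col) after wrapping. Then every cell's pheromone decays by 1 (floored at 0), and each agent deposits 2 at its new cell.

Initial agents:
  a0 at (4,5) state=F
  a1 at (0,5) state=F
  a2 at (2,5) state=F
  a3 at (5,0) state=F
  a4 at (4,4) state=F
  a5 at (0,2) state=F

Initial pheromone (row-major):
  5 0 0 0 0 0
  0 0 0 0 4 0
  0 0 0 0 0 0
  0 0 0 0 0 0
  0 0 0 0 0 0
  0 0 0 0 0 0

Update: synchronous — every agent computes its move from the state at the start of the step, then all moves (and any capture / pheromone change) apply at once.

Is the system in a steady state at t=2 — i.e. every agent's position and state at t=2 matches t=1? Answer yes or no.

t=1: a0@(3,0) a1@(0,0) a2@(1,4) a3@(0,0) a4@(3,3) a5@(0,1) | pheromone: 8 2 0 0 0 0 / 0 0 0 0 5 0 / 0 0 0 0 0 0 / 2 0 0 2 0 0 / 0 0 0 0 0 0 / 0 0 0 0 0 0
t=2: a0@(3,0) a1@(0,0) a2@(1,4) a3@(0,0) a4@(3,3) a5@(0,0) | pheromone: 13 1 0 0 0 0 / 0 0 0 0 6 0 / 0 0 0 0 0 0 / 3 0 0 3 0 0 / 0 0 0 0 0 0 / 0 0 0 0 0 0

no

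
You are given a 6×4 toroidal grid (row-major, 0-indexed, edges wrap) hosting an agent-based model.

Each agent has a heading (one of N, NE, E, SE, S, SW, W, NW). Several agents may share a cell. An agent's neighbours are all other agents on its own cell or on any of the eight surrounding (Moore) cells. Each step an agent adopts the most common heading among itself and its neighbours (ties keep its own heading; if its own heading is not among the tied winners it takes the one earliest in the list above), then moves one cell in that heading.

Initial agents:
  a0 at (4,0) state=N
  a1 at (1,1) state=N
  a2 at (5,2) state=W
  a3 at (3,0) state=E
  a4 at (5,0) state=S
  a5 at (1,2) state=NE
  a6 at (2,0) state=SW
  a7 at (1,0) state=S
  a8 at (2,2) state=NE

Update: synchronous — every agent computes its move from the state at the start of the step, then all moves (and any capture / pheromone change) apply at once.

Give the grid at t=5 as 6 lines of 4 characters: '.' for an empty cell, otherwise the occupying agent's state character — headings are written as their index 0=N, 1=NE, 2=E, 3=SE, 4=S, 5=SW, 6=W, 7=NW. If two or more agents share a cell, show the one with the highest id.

....
.1..
1.11
...1
....
0...

t=1: a0@(3,0):N a1@(0,2):NE a2@(5,1):W a3@(3,1):E a4@(0,0):S a5@(0,3):NE a6@(3,3):SW a7@(2,0):S a8@(1,3):NE
t=2: a0@(2,0):N a1@(5,3):NE a2@(5,0):W a3@(3,2):E a4@(5,1):NE a5@(5,0):NE a6@(4,2):SW a7@(3,0):S a8@(0,0):NE
t=3: a0@(1,0):N a1@(4,0):NE a2@(4,1):NE a3@(3,3):E a4@(4,2):NE a5@(4,1):NE a6@(3,3):NE a7@(4,0):S a8@(5,1):NE
t=4: a0@(0,0):N a1@(3,1):NE a2@(3,2):NE a3@(2,0):NE a4@(3,3):NE a5@(3,2):NE a6@(2,0):NE a7@(3,1):NE a8@(4,2):NE
t=5: a0@(5,0):N a1@(2,2):NE a2@(2,3):NE a3@(1,1):NE a4@(2,0):NE a5@(2,3):NE a6@(1,1):NE a7@(2,2):NE a8@(3,3):NE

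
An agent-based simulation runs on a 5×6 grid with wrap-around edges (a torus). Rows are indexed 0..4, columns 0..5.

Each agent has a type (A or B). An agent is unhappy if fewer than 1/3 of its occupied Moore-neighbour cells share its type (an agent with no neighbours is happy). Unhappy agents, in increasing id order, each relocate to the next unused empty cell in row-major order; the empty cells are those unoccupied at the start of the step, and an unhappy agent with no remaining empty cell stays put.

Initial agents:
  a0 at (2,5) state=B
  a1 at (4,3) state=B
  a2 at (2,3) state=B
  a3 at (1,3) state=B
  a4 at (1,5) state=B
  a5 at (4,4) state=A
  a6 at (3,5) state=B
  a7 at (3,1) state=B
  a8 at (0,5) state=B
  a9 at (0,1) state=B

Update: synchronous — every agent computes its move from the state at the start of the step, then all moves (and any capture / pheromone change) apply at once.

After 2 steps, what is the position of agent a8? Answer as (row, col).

t=1: a0@(2,5):B a1@(0,0):B a2@(2,3):B a3@(1,3):B a4@(1,5):B a5@(0,2):A a6@(3,5):B a7@(3,1):B a8@(0,5):B a9@(0,1):B
t=2: a0@(2,5):B a1@(0,0):B a2@(2,3):B a3@(1,3):B a4@(1,5):B a5@(0,3):A a6@(3,5):B a7@(3,1):B a8@(0,5):B a9@(0,1):B

(0, 5)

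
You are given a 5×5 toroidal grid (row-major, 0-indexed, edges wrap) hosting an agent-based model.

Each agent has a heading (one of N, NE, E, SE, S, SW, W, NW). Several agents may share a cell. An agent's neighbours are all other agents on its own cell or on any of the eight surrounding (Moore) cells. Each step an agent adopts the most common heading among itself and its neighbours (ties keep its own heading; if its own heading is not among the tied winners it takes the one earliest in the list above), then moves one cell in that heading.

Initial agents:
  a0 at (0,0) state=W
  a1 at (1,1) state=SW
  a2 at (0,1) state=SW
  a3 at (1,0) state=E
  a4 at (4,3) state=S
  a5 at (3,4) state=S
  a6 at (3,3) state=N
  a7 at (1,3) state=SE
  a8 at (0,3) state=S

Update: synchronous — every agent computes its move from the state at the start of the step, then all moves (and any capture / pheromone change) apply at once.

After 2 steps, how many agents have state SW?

5

t=1: a0@(1,4):SW a1@(2,0):SW a2@(1,0):SW a3@(2,4):SW a4@(0,3):S a5@(4,4):S a6@(4,3):S a7@(2,4):SE a8@(1,3):S
t=2: a0@(2,3):SW a1@(3,4):SW a2@(2,4):SW a3@(3,3):SW a4@(1,3):S a5@(0,4):S a6@(0,3):S a7@(3,3):SW a8@(2,3):S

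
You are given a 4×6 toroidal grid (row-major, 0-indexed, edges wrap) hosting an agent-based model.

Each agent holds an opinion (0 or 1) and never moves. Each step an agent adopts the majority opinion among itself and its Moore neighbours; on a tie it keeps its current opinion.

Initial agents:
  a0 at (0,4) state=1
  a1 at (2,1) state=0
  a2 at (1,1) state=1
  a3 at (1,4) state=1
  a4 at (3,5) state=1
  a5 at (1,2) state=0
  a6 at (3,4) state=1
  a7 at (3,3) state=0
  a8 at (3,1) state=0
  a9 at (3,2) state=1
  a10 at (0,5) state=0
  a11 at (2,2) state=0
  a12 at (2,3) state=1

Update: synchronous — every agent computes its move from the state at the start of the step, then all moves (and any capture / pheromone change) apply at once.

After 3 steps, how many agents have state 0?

t=1: a0@(0,4):1 a1@(2,1):0 a2@(1,1):0 a3@(1,4):1 a4@(3,5):1 a5@(1,2):0 a6@(3,4):1 a7@(3,3):1 a8@(3,1):0 a9@(3,2):0 a10@(0,5):1 a11@(2,2):0 a12@(2,3):1
t=2: (unchanged — steady state)

6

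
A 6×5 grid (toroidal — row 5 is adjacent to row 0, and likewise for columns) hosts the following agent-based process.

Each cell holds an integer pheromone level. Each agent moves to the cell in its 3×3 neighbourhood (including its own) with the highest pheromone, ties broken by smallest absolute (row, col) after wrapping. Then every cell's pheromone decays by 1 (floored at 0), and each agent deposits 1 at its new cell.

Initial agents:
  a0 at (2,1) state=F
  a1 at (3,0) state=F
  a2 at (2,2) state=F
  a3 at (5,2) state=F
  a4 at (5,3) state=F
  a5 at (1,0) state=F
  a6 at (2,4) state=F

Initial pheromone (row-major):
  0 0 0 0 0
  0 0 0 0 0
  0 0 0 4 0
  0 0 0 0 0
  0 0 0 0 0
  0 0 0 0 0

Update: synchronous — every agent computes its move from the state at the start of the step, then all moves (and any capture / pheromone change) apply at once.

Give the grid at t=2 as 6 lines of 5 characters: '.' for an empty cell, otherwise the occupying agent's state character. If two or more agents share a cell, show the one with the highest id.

FF...
F....
...F.
.....
.....
.....

t=1: a0@(1,0) a1@(2,0) a2@(2,3) a3@(0,1) a4@(0,2) a5@(0,0) a6@(2,3) | pheromone: 1 1 1 0 0 / 1 0 0 0 0 / 1 0 0 5 0 / 0 0 0 0 0 / 0 0 0 0 0 / 0 0 0 0 0
t=2: a0@(0,0) a1@(1,0) a2@(2,3) a3@(0,0) a4@(0,1) a5@(0,0) a6@(2,3) | pheromone: 3 1 0 0 0 / 1 0 0 0 0 / 0 0 0 6 0 / 0 0 0 0 0 / 0 0 0 0 0 / 0 0 0 0 0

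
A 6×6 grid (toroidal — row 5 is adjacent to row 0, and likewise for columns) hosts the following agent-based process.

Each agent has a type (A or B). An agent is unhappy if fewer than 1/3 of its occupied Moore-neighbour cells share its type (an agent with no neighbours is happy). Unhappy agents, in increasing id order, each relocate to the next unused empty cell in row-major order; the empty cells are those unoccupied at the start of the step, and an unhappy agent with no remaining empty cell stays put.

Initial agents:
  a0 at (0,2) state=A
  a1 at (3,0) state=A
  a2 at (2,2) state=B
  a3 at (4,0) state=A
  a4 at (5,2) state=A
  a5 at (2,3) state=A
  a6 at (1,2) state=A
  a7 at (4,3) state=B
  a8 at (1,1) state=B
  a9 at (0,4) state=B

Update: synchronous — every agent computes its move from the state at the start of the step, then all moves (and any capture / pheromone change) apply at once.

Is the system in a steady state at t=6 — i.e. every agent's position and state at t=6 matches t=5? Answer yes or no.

t=1: a0@(0,2):A a1@(3,0):A a2@(2,2):B a3@(4,0):A a4@(5,2):A a5@(2,3):A a6@(1,2):A a7@(0,0):B a8@(1,1):B a9@(0,4):B
t=2: (unchanged — steady state)

yes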